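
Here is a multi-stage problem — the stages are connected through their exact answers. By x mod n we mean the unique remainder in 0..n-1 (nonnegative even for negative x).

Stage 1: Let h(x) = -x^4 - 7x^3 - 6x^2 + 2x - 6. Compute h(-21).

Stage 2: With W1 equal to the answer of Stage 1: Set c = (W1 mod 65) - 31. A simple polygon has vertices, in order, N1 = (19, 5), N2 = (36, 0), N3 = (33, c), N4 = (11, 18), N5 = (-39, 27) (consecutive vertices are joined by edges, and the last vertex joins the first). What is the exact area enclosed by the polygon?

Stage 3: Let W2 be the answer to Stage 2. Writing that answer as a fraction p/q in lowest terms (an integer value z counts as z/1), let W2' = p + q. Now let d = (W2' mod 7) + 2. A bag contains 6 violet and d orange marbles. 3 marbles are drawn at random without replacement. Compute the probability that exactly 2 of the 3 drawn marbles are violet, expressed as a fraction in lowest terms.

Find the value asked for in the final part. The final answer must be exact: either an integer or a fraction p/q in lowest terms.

Stage 1: -1*(-21)^4 - 7*(-21)^3 - 6*(-21)^2 + 2*(-21)^1 - 6 = (-194481) + (64827) + (-2646) + (-42) + (-6) = -132348; answer -132348
Stage 2: W1 = -132348; c = 26; cross terms: (19*0 - 36*5)=-180, (36*26 - 33*0)=936, (33*18 - 11*26)=308, (11*27 - -39*18)=999, (-39*5 - 19*27)=-708; twice the area = |1355| = 1355; area = 1355/2; answer 1355/2
Stage 3: W2 = 1355/2; threaded value p + q = 1357; d = 8; total draws C(14,3) = 364; favorable C(6,2)*C(8,1) = 120; P = 30/91; answer 30/91

30/91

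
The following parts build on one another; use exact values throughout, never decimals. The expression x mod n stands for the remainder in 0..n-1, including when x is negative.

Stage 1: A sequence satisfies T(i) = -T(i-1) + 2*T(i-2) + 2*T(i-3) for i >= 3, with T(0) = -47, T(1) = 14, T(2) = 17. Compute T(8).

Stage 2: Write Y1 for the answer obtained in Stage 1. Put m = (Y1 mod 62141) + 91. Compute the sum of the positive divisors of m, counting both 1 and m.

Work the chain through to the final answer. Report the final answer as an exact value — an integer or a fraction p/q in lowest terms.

1764

Stage 1: T(3) = -1*(17) + 2*(14) + 2*(-47) = -83; iterating: T(3)=-83, T(4)=145, T(5)=-277, T(6)=401, T(7)=-665, T(8)=913; answer 913
Stage 2: Y1 = 913; m = 1004; 1004 = 2^2 * 251; sigma = (1 + 2 + 4) * (1 + 251) = 7 * 252 = 1764; answer 1764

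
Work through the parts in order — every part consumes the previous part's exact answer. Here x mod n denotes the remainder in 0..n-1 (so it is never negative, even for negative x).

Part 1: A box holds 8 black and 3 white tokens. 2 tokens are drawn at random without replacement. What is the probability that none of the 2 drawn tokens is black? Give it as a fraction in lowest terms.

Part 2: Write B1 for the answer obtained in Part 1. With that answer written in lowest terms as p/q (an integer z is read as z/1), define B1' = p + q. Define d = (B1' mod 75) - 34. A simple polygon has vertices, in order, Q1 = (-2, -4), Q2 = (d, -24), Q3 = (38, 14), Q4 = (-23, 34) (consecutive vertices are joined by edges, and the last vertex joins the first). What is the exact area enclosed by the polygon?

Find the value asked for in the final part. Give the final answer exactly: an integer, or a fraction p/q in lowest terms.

Part 1: total draws C(11,2) = 55; favorable C(3,2) = 3; P = 3/55; answer 3/55
Part 2: B1 = 3/55; threaded value p + q = 58; d = 24; cross terms: (-2*-24 - 24*-4)=144, (24*14 - 38*-24)=1248, (38*34 - -23*14)=1614, (-23*-4 - -2*34)=160; twice the area = |3166| = 3166; area = 1583; answer 1583

1583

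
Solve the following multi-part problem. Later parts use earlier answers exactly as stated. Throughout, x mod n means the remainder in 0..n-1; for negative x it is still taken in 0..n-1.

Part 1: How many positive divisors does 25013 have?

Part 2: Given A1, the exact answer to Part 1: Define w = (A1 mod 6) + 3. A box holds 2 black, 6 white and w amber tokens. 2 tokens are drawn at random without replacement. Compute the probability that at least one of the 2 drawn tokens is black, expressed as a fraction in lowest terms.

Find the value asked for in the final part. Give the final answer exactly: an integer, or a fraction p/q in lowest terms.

23/78

Part 1: 25013 is prime, so its only divisors are 1 and 25013; count = 2; answer 2
Part 2: A1 = 2; w = 5; total draws C(13,2) = 78; complement C(11,2) = 55; favorable 78 - 55 = 23; P = 23/78; answer 23/78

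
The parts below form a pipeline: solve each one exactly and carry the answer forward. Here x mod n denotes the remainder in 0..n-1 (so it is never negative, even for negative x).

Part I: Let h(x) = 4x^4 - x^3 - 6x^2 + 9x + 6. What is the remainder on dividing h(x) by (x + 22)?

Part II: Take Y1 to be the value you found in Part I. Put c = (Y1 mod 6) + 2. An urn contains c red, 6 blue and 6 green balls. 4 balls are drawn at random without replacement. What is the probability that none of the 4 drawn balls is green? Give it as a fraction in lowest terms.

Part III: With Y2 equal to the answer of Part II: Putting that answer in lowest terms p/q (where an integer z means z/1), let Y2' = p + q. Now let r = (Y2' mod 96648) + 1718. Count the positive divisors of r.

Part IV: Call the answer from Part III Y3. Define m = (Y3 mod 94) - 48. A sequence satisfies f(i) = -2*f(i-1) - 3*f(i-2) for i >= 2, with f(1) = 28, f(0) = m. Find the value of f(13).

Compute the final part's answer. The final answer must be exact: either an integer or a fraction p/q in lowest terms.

59812

Part I: remainder = value at the root: 4*(-22)^4 - 1*(-22)^3 - 6*(-22)^2 + 9*(-22)^1 + 6 = (937024) + (10648) + (-2904) + (-198) + (6) = 944576; answer 944576
Part II: Y1 = 944576; c = 4; total draws C(16,4) = 1820; favorable C(10,4) = 210; P = 3/26; answer 3/26
Part III: Y2 = 3/26; threaded value p + q = 29; r = 1747; 1747 is prime, so its only divisors are 1 and 1747; count = 2; answer 2
Part IV: Y3 = 2; m = -46; f(2) = -2*(28) - 3*(-46) = 82; iterating: f(2)=82, f(3)=-248, f(4)=250, f(5)=244, f(6)=-1238, f(7)=1744, f(8)=226, f(9)=-5684, f(10)=10690, f(11)=-4328, f(12)=-23414, f(13)=59812; answer 59812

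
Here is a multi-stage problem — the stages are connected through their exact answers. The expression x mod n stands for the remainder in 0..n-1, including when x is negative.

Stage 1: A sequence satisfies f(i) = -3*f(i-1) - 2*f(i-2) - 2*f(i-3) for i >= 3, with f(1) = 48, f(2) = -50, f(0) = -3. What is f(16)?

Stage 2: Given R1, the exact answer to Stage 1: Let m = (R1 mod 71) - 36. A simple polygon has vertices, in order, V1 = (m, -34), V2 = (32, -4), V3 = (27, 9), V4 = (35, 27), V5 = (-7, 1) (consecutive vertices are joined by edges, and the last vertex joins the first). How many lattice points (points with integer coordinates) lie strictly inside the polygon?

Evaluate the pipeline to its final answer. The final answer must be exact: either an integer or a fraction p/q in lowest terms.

1153

Stage 1: f(3) = -3*(-50) - 2*(48) - 2*(-3) = 60; iterating: f(3)=60, f(4)=-176, f(5)=508, f(6)=-1292, f(7)=3212, f(8)=-8068, f(9)=20364, f(10)=-51380, f(11)=129548, f(12)=-326612, f(13)=823500, f(14)=-2076372, f(15)=5235340, f(16)=-13200276; answer -13200276
Stage 2: R1 = -13200276; m = 8; cross terms: (8*-4 - 32*-34)=1056, (32*9 - 27*-4)=396, (27*27 - 35*9)=414, (35*1 - -7*27)=224, (-7*-34 - 8*1)=230; twice the area = |2320| = 2320; area = 1160; boundary points = 6 + 1 + 2 + 2 + 5 = 16; strictly interior points = area - boundary/2 + 1 = 1153; answer 1153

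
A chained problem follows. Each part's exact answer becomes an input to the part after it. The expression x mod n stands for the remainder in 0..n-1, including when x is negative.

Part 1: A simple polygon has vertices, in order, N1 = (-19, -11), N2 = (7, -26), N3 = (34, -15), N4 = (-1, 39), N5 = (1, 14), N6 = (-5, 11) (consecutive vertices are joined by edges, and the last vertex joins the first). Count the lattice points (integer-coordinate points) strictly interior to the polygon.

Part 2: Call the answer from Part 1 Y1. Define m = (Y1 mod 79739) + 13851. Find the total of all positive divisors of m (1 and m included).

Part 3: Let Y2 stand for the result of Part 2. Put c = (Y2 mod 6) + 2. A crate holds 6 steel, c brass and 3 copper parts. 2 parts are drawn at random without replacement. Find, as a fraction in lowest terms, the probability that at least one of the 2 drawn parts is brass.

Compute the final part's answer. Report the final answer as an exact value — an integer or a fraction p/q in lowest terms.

19/55

Part 1: cross terms: (-19*-26 - 7*-11)=571, (7*-15 - 34*-26)=779, (34*39 - -1*-15)=1311, (-1*14 - 1*39)=-53, (1*11 - -5*14)=81, (-5*-11 - -19*11)=264; twice the area = |2953| = 2953; area = 2953/2; boundary points = 1 + 1 + 1 + 1 + 3 + 2 = 9; strictly interior points = area - boundary/2 + 1 = 1473; answer 1473
Part 2: Y1 = 1473; m = 15324; 15324 = 2^2 * 3 * 1277; sigma = (1 + 2 + 4) * (1 + 3) * (1 + 1277) = 7 * 4 * 1278 = 35784; answer 35784
Part 3: Y2 = 35784; c = 2; total draws C(11,2) = 55; complement C(9,2) = 36; favorable 55 - 36 = 19; P = 19/55; answer 19/55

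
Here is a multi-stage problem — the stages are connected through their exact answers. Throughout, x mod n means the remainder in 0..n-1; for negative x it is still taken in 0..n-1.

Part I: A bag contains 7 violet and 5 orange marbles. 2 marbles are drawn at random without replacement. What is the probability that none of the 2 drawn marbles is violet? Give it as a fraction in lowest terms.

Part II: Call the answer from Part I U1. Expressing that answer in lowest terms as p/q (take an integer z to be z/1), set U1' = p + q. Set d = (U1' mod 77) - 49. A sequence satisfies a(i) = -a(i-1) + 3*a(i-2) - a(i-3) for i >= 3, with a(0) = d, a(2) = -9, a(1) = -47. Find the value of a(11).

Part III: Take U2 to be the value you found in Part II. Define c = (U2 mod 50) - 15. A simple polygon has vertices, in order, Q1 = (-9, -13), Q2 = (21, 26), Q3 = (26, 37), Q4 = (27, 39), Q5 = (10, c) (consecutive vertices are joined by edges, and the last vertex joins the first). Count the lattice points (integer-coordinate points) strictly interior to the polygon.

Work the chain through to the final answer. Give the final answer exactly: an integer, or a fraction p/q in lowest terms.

Part I: total draws C(12,2) = 66; favorable C(5,2) = 10; P = 5/33; answer 5/33
Part II: U1 = 5/33; threaded value p + q = 38; d = -11; a(3) = -1*(-9) + 3*(-47) - 1*(-11) = -121; iterating: a(3)=-121, a(4)=141, a(5)=-495, a(6)=1039, a(7)=-2665, a(8)=6277, a(9)=-15311, a(10)=36807, a(11)=-89017; answer -89017
Part III: U2 = -89017; c = 18; cross terms: (-9*26 - 21*-13)=39, (21*37 - 26*26)=101, (26*39 - 27*37)=15, (27*18 - 10*39)=96, (10*-13 - -9*18)=32; twice the area = |283| = 283; area = 283/2; boundary points = 3 + 1 + 1 + 1 + 1 = 7; strictly interior points = area - boundary/2 + 1 = 139; answer 139

139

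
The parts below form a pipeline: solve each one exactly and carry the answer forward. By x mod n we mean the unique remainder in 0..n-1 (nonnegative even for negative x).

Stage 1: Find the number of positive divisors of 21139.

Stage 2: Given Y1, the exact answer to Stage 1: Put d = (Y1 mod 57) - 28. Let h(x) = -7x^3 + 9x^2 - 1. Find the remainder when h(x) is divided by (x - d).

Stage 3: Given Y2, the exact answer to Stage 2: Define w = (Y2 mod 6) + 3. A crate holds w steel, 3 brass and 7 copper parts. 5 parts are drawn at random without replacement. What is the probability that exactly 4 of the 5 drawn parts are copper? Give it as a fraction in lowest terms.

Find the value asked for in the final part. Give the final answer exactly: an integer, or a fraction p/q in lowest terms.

35/286

Stage 1: 21139 is prime, so its only divisors are 1 and 21139; count = 2; answer 2
Stage 2: Y1 = 2; d = -26; remainder = value at the root: -7*(-26)^3 + 9*(-26)^2 - 1 = (123032) + (6084) + (-1) = 129115; answer 129115
Stage 3: Y2 = 129115; w = 4; total draws C(14,5) = 2002; favorable C(7,4)*C(7,1) = 245; P = 35/286; answer 35/286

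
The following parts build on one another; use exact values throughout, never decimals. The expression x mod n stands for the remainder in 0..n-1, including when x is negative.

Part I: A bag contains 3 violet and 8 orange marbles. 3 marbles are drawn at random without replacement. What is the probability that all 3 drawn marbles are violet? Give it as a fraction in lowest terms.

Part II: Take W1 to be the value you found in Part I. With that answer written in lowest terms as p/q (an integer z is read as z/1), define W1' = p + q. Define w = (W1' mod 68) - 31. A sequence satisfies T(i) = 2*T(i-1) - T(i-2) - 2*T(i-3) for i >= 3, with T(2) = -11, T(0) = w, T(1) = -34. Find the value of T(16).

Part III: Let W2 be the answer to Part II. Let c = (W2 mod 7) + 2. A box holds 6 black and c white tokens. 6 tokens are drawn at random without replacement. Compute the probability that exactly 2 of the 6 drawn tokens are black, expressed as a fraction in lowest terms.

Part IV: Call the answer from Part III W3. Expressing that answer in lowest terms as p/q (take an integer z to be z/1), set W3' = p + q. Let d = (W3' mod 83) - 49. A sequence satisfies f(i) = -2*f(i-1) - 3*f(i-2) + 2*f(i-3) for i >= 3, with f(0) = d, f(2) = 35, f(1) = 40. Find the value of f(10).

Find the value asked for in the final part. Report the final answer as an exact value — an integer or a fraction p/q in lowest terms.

45267

Part I: total draws C(11,3) = 165; favorable C(3,3) = 1; P = 1/165; answer 1/165
Part II: W1 = 1/165; threaded value p + q = 166; w = -1; T(3) = 2*(-11) - 1*(-34) - 2*(-1) = 14; iterating: T(3)=14, T(4)=107, T(5)=222, T(6)=309, T(7)=182, T(8)=-389, T(9)=-1578, T(10)=-3131, T(11)=-3906, T(12)=-1525, T(13)=7118, T(14)=23573, T(15)=43078, T(16)=48347; answer 48347
Part III: W2 = 48347; c = 7; total draws C(13,6) = 1716; favorable C(6,2)*C(7,4) = 525; P = 175/572; answer 175/572
Part IV: W3 = 175/572; threaded value p + q = 747; d = -49; f(3) = -2*(35) - 3*(40) + 2*(-49) = -288; iterating: f(3)=-288, f(4)=551, f(5)=-168, f(6)=-1893, f(7)=5392, f(8)=-5441, f(9)=-9080, f(10)=45267; answer 45267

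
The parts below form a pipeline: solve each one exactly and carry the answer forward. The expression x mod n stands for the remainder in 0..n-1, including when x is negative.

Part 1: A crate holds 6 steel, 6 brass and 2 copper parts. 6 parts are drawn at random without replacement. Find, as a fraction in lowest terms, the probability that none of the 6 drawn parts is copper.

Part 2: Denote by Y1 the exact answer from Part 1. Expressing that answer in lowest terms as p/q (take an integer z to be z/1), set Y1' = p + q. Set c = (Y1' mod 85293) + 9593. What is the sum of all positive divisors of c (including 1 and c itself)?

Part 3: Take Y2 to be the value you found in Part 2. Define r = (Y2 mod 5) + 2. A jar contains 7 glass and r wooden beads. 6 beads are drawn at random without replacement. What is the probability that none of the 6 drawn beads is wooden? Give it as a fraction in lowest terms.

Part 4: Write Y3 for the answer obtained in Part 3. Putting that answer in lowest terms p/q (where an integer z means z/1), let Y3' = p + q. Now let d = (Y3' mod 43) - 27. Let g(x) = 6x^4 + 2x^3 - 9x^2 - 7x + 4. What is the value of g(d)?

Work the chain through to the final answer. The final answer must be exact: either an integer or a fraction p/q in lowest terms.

1957996

Part 1: total draws C(14,6) = 3003; favorable C(12,6) = 924; P = 4/13; answer 4/13
Part 2: Y1 = 4/13; threaded value p + q = 17; c = 9610; 9610 = 2 * 5 * 31^2; sigma = (1 + 2) * (1 + 5) * (1 + 31 + 961) = 3 * 6 * 993 = 17874; answer 17874
Part 3: Y2 = 17874; r = 6; total draws C(13,6) = 1716; favorable C(7,6) = 7; P = 7/1716; answer 7/1716
Part 4: Y3 = 7/1716; threaded value p + q = 1723; d = -24; 6*(-24)^4 + 2*(-24)^3 - 9*(-24)^2 - 7*(-24)^1 + 4 = (1990656) + (-27648) + (-5184) + (168) + (4) = 1957996; answer 1957996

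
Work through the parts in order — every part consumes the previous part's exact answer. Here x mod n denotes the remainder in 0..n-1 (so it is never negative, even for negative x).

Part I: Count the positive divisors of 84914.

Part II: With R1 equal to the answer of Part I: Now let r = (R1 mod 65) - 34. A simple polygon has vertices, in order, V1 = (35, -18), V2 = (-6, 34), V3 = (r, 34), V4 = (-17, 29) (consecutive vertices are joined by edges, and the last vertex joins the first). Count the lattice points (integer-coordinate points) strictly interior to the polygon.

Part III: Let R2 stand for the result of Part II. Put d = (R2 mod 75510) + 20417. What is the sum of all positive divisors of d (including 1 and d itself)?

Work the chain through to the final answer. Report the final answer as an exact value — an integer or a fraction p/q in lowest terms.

Part I: 84914 = 2 * 42457; number of divisors = (1+1) * (1+1) = 4; answer 4
Part II: R1 = 4; r = -30; cross terms: (35*34 - -6*-18)=1082, (-6*34 - -30*34)=816, (-30*29 - -17*34)=-292, (-17*-18 - 35*29)=-709; twice the area = |897| = 897; area = 897/2; boundary points = 1 + 24 + 1 + 1 = 27; strictly interior points = area - boundary/2 + 1 = 436; answer 436
Part III: R2 = 436; d = 20853; 20853 = 3^2 * 7 * 331; sigma = (1 + 3 + 9) * (1 + 7) * (1 + 331) = 13 * 8 * 332 = 34528; answer 34528

34528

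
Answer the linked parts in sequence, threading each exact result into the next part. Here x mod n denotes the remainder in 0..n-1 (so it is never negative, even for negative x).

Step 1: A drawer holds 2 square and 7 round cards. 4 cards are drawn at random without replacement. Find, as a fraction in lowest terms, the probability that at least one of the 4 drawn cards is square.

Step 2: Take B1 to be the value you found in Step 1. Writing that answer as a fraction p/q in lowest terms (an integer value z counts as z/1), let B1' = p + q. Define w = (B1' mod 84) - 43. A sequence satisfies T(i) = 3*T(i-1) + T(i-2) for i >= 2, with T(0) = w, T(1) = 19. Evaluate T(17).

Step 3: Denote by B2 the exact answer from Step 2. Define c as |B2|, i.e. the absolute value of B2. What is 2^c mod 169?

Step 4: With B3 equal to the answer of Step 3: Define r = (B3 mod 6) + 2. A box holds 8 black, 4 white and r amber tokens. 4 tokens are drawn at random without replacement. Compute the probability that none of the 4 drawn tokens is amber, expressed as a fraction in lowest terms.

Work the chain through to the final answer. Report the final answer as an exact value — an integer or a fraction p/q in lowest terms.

165/1292

Step 1: total draws C(9,4) = 126; complement C(7,4) = 35; favorable 126 - 35 = 91; P = 13/18; answer 13/18
Step 2: B1 = 13/18; threaded value p + q = 31; w = -12; T(2) = 3*(19) + 1*(-12) = 45; iterating: T(2)=45, T(3)=154, T(4)=507, T(5)=1675, T(6)=5532, T(7)=18271, T(8)=60345, T(9)=199306, T(10)=658263, T(11)=2174095, T(12)=7180548, T(13)=23715739, T(14)=78327765, T(15)=258699034, T(16)=854424867, T(17)=2821973635; answer 2821973635
Step 3: B2 = 2821973635; c = 2821973635; squarings mod 169: 2^1=2, 2^2=4, 2^4=16, 2^8=87, 2^16=133, 2^32=113, 2^64=94, 2^128=48, 2^256=107, 2^512=126, 2^1024=159, 2^2048=100, 2^4096=29, 2^8192=165, 2^16384=16, 2^32768=87, 2^65536=133, 2^131072=113, 2^262144=94, 2^524288=48, 2^1048576=107, 2^2097152=126, 2^4194304=159, 2^8388608=100, 2^16777216=29, 2^33554432=165, 2^67108864=16, 2^134217728=87, 2^268435456=133, 2^536870912=113, 2^1073741824=94, 2^2147483648=48; 2^2821973635 = 2^1 * 2^2 * 2^128 * 2^512 * 2^1024 * 2^8192 * 2^16384 * 2^32768 * 2^65536 * 2^131072 * 2^1048576 * 2^2097152 * 2^134217728 * 2^536870912 * 2^2147483648 = 89 (mod 169); answer 89
Step 4: B3 = 89; r = 7; total draws C(19,4) = 3876; favorable C(12,4) = 495; P = 165/1292; answer 165/1292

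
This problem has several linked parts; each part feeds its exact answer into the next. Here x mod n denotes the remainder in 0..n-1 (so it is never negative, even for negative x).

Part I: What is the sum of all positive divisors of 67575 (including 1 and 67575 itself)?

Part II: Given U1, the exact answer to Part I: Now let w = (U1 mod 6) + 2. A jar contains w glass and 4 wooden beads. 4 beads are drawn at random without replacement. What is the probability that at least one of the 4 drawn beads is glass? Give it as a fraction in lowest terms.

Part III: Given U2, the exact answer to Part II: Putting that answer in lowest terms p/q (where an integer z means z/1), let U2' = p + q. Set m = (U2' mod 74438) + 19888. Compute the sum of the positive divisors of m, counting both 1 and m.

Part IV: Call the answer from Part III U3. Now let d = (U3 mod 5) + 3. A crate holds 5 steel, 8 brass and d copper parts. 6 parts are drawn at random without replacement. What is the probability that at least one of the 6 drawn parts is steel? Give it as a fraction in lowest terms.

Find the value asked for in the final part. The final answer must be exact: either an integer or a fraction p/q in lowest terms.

108/119

Part I: 67575 = 3 * 5^2 * 17 * 53; sigma = (1 + 3) * (1 + 5 + 25) * (1 + 17) * (1 + 53) = 4 * 31 * 18 * 54 = 120528; answer 120528
Part II: U1 = 120528; w = 2; total draws C(6,4) = 15; complement C(4,4) = 1; favorable 15 - 1 = 14; P = 14/15; answer 14/15
Part III: U2 = 14/15; threaded value p + q = 29; m = 19917; 19917 = 3^2 * 2213; sigma = (1 + 3 + 9) * (1 + 2213) = 13 * 2214 = 28782; answer 28782
Part IV: U3 = 28782; d = 5; total draws C(18,6) = 18564; complement C(13,6) = 1716; favorable 18564 - 1716 = 16848; P = 108/119; answer 108/119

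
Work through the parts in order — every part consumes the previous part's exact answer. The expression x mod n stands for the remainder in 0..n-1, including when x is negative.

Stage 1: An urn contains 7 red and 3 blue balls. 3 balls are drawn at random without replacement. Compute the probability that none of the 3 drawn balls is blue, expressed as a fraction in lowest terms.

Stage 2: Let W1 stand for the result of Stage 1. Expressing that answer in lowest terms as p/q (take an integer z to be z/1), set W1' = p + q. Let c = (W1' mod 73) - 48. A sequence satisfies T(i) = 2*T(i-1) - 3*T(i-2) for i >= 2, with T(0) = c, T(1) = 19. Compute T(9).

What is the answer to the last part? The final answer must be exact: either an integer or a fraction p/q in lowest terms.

Stage 1: total draws C(10,3) = 120; favorable C(7,3) = 35; P = 7/24; answer 7/24
Stage 2: W1 = 7/24; threaded value p + q = 31; c = -17; T(2) = 2*(19) - 3*(-17) = 89; iterating: T(2)=89, T(3)=121, T(4)=-25, T(5)=-413, T(6)=-751, T(7)=-263, T(8)=1727, T(9)=4243; answer 4243

4243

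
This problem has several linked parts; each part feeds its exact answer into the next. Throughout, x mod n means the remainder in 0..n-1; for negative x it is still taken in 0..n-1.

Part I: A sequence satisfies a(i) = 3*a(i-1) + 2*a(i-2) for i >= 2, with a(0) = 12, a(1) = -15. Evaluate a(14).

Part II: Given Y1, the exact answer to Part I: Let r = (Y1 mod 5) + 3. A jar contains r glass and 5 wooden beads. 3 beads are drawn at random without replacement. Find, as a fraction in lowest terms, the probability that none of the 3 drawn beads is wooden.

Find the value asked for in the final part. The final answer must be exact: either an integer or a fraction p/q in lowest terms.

1/21

Part I: a(2) = 3*(-15) + 2*(12) = -21; iterating: a(2)=-21, a(3)=-93, a(4)=-321, a(5)=-1149, a(6)=-4089, a(7)=-14565, a(8)=-51873, a(9)=-184749, a(10)=-657993, a(11)=-2343477, a(12)=-8346417, a(13)=-29726205, a(14)=-105871449; answer -105871449
Part II: Y1 = -105871449; r = 4; total draws C(9,3) = 84; favorable C(4,3) = 4; P = 1/21; answer 1/21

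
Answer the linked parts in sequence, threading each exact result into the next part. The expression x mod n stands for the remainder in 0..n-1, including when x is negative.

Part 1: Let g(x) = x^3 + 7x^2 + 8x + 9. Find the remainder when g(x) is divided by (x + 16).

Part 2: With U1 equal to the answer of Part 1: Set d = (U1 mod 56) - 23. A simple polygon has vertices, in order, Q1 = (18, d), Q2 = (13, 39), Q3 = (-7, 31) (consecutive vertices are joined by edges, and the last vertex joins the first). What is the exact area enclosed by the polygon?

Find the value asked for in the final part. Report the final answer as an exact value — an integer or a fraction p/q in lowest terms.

Part 1: remainder = value at the root: 1*(-16)^3 + 7*(-16)^2 + 8*(-16)^1 + 9 = (-4096) + (1792) + (-128) + (9) = -2423; answer -2423
Part 2: U1 = -2423; d = 18; cross terms: (18*39 - 13*18)=468, (13*31 - -7*39)=676, (-7*18 - 18*31)=-684; twice the area = |460| = 460; area = 230; answer 230

230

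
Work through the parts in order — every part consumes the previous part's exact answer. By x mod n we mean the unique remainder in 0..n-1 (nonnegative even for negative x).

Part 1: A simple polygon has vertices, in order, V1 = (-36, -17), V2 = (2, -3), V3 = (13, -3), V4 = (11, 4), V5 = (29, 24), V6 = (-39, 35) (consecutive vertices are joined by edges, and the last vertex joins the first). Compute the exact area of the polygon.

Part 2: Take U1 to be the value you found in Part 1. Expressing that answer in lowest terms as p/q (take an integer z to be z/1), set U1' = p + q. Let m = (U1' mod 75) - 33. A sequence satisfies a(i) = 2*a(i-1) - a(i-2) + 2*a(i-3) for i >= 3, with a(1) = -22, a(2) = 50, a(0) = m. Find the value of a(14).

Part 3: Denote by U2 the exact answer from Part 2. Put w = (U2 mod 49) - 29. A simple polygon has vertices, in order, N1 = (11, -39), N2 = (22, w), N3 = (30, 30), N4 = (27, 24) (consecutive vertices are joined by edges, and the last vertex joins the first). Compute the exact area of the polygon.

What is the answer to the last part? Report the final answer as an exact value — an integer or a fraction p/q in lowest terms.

111/2

Part 1: cross terms: (-36*-3 - 2*-17)=142, (2*-3 - 13*-3)=33, (13*4 - 11*-3)=85, (11*24 - 29*4)=148, (29*35 - -39*24)=1951, (-39*-17 - -36*35)=1923; twice the area = |4282| = 4282; area = 2141; answer 2141
Part 2: U1 = 2141; threaded value p + q = 2142; m = 9; a(3) = 2*(50) - 1*(-22) + 2*(9) = 140; iterating: a(3)=140, a(4)=186, a(5)=332, a(6)=758, a(7)=1556, a(8)=3018, a(9)=5996, a(10)=12086, a(11)=24212, a(12)=48330, a(13)=96620, a(14)=193334; answer 193334
Part 3: U2 = 193334; w = 0; cross terms: (11*0 - 22*-39)=858, (22*30 - 30*0)=660, (30*24 - 27*30)=-90, (27*-39 - 11*24)=-1317; twice the area = |111| = 111; area = 111/2; answer 111/2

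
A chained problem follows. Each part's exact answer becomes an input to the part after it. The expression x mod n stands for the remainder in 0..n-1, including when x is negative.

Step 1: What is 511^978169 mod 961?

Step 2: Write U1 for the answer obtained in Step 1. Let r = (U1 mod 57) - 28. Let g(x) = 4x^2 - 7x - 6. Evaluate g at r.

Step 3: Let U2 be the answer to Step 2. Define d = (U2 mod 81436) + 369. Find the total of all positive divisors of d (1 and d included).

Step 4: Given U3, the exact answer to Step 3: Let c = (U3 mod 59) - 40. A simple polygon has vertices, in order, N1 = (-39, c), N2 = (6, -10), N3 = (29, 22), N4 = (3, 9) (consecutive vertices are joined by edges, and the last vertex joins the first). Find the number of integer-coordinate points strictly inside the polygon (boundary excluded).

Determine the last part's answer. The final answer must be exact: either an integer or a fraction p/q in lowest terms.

729

Step 1: squarings mod 961: 511^1=511, 511^2=690, 511^4=405, 511^8=655, 511^16=419, 511^32=659, 511^64=870, 511^128=593, 511^256=884, 511^512=163, 511^1024=622, 511^2048=562, 511^4096=636, 511^8192=876, 511^16384=498, 511^32768=66, 511^65536=512, 511^131072=752, 511^262144=436, 511^524288=779; 511^978169 = 511^1 * 511^8 * 511^16 * 511^32 * 511^64 * 511^128 * 511^1024 * 511^2048 * 511^8192 * 511^16384 * 511^32768 * 511^131072 * 511^262144 * 511^524288 = 866 (mod 961); answer 866
Step 2: U1 = 866; r = -17; 4*(-17)^2 - 7*(-17)^1 - 6 = (1156) + (119) + (-6) = 1269; answer 1269
Step 3: U2 = 1269; d = 1638; 1638 = 2 * 3^2 * 7 * 13; sigma = (1 + 2) * (1 + 3 + 9) * (1 + 7) * (1 + 13) = 3 * 13 * 8 * 14 = 4368; answer 4368
Step 4: U3 = 4368; c = -38; cross terms: (-39*-10 - 6*-38)=618, (6*22 - 29*-10)=422, (29*9 - 3*22)=195, (3*-38 - -39*9)=237; twice the area = |1472| = 1472; area = 736; boundary points = 1 + 1 + 13 + 1 = 16; strictly interior points = area - boundary/2 + 1 = 729; answer 729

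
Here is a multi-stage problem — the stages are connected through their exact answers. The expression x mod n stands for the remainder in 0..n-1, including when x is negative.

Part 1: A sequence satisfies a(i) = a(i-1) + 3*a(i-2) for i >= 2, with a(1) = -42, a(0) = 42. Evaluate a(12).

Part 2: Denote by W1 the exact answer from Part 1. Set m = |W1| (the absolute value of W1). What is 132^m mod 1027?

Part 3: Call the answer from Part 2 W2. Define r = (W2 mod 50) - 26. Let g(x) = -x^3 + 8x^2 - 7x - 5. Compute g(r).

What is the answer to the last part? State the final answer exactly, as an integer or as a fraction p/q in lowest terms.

1075

Part 1: a(2) = 1*(-42) + 3*(42) = 84; iterating: a(2)=84, a(3)=-42, a(4)=210, a(5)=84, a(6)=714, a(7)=966, a(8)=3108, a(9)=6006, a(10)=15330, a(11)=33348, a(12)=79338; answer 79338
Part 2: W1 = 79338; m = 79338; squarings mod 1027: 132^1=132, 132^2=992, 132^4=198, 132^8=178, 132^16=874, 132^32=815, 132^64=783, 132^128=997, 132^256=900, 132^512=724, 132^1024=406, 132^2048=516, 132^4096=263, 132^8192=360, 132^16384=198, 132^32768=178, 132^65536=874; 132^79338 = 132^2 * 132^8 * 132^32 * 132^64 * 132^128 * 132^256 * 132^1024 * 132^4096 * 132^8192 * 132^65536 = 168 (mod 1027); answer 168
Part 3: W2 = 168; r = -8; -1*(-8)^3 + 8*(-8)^2 - 7*(-8)^1 - 5 = (512) + (512) + (56) + (-5) = 1075; answer 1075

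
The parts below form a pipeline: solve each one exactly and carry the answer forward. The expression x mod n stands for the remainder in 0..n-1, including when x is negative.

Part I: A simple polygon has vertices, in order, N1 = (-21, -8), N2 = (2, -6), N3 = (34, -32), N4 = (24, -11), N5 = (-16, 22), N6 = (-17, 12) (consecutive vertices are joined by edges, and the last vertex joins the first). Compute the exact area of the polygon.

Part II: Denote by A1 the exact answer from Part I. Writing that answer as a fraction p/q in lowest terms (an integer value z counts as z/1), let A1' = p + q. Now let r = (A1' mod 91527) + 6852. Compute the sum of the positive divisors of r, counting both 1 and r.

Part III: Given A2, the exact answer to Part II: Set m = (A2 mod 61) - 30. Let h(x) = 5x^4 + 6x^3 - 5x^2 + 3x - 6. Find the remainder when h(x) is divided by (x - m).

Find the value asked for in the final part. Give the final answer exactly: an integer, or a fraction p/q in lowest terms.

36795

Part I: cross terms: (-21*-6 - 2*-8)=142, (2*-32 - 34*-6)=140, (34*-11 - 24*-32)=394, (24*22 - -16*-11)=352, (-16*12 - -17*22)=182, (-17*-8 - -21*12)=388; twice the area = |1598| = 1598; area = 799; answer 799
Part II: A1 = 799; threaded value p + q = 800; r = 7652; 7652 = 2^2 * 1913; sigma = (1 + 2 + 4) * (1 + 1913) = 7 * 1914 = 13398; answer 13398
Part III: A2 = 13398; m = 9; remainder = value at the root: 5*(9)^4 + 6*(9)^3 - 5*(9)^2 + 3*(9)^1 - 6 = (32805) + (4374) + (-405) + (27) + (-6) = 36795; answer 36795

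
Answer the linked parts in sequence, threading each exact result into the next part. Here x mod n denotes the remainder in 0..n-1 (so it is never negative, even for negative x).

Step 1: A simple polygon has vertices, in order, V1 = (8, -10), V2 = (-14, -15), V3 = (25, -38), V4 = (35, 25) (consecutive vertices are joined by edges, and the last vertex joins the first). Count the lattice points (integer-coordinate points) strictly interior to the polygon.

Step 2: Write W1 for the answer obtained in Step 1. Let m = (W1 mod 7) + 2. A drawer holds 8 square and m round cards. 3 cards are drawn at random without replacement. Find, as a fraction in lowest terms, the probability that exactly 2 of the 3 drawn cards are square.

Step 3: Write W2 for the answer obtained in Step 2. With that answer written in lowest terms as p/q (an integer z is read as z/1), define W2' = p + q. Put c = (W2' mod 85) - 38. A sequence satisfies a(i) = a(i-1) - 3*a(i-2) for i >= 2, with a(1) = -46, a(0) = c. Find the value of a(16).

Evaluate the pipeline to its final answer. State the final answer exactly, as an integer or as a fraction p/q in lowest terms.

-192700

Step 1: cross terms: (8*-15 - -14*-10)=-260, (-14*-38 - 25*-15)=907, (25*25 - 35*-38)=1955, (35*-10 - 8*25)=-550; twice the area = |2052| = 2052; area = 1026; boundary points = 1 + 1 + 1 + 1 = 4; strictly interior points = area - boundary/2 + 1 = 1025; answer 1025
Step 2: W1 = 1025; m = 5; total draws C(13,3) = 286; favorable C(8,2)*C(5,1) = 140; P = 70/143; answer 70/143
Step 3: W2 = 70/143; threaded value p + q = 213; c = 5; a(2) = 1*(-46) - 3*(5) = -61; iterating: a(2)=-61, a(3)=77, a(4)=260, a(5)=29, a(6)=-751, a(7)=-838, a(8)=1415, a(9)=3929, a(10)=-316, a(11)=-12103, a(12)=-11155, a(13)=25154, a(14)=58619, a(15)=-16843, a(16)=-192700; answer -192700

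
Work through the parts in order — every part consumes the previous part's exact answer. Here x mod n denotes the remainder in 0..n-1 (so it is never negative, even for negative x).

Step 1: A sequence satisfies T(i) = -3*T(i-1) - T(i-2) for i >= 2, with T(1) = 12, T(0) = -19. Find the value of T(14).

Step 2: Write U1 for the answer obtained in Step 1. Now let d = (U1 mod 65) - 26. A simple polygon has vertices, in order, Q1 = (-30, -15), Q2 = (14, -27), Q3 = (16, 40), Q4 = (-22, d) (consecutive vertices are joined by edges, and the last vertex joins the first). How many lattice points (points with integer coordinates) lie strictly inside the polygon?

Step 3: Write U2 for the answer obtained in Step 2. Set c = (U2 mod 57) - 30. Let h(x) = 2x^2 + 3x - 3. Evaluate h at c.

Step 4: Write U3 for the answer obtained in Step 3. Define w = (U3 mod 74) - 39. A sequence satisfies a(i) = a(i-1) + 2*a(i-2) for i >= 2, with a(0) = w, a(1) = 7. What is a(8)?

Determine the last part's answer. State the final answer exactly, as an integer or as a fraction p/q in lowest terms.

1369

Step 1: T(2) = -3*(12) - 1*(-19) = -17; iterating: T(2)=-17, T(3)=39, T(4)=-100, T(5)=261, T(6)=-683, T(7)=1788, T(8)=-4681, T(9)=12255, T(10)=-32084, T(11)=83997, T(12)=-219907, T(13)=575724, T(14)=-1507265; answer -1507265
Step 2: U1 = -1507265; d = -6; cross terms: (-30*-27 - 14*-15)=1020, (14*40 - 16*-27)=992, (16*-6 - -22*40)=784, (-22*-15 - -30*-6)=150; twice the area = |2946| = 2946; area = 1473; boundary points = 4 + 1 + 2 + 1 = 8; strictly interior points = area - boundary/2 + 1 = 1470; answer 1470
Step 3: U2 = 1470; c = 15; 2*(15)^2 + 3*(15)^1 - 3 = (450) + (45) + (-3) = 492; answer 492
Step 4: U3 = 492; w = 9; a(2) = 1*(7) + 2*(9) = 25; iterating: a(2)=25, a(3)=39, a(4)=89, a(5)=167, a(6)=345, a(7)=679, a(8)=1369; answer 1369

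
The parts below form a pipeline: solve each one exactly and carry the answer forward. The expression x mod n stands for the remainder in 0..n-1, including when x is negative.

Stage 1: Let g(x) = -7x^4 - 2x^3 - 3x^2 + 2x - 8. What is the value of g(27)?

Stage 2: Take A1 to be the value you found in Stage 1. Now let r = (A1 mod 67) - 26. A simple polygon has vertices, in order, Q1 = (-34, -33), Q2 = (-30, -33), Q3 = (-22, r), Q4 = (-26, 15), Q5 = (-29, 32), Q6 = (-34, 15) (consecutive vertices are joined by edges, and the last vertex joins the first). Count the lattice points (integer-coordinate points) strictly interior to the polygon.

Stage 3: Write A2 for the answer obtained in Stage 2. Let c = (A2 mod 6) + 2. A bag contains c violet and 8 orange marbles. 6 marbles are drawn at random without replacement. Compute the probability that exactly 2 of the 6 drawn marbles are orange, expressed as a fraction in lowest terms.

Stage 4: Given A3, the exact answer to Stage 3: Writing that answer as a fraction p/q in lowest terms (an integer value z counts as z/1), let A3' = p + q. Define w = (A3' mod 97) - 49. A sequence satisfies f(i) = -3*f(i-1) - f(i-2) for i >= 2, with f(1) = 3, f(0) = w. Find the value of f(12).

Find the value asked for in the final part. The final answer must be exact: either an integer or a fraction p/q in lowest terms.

Stage 1: -7*(27)^4 - 2*(27)^3 - 3*(27)^2 + 2*(27)^1 - 8 = (-3720087) + (-39366) + (-2187) + (54) + (-8) = -3761594; answer -3761594
Stage 2: A1 = -3761594; r = 28; cross terms: (-34*-33 - -30*-33)=132, (-30*28 - -22*-33)=-1566, (-22*15 - -26*28)=398, (-26*32 - -29*15)=-397, (-29*15 - -34*32)=653, (-34*-33 - -34*15)=1632; twice the area = |852| = 852; area = 426; boundary points = 4 + 1 + 1 + 1 + 1 + 48 = 56; strictly interior points = area - boundary/2 + 1 = 399; answer 399
Stage 3: A2 = 399; c = 5; total draws C(13,6) = 1716; favorable C(8,2)*C(5,4) = 140; P = 35/429; answer 35/429
Stage 4: A3 = 35/429; threaded value p + q = 464; w = 27; f(2) = -3*(3) - 1*(27) = -36; iterating: f(2)=-36, f(3)=105, f(4)=-279, f(5)=732, f(6)=-1917, f(7)=5019, f(8)=-13140, f(9)=34401, f(10)=-90063, f(11)=235788, f(12)=-617301; answer -617301

-617301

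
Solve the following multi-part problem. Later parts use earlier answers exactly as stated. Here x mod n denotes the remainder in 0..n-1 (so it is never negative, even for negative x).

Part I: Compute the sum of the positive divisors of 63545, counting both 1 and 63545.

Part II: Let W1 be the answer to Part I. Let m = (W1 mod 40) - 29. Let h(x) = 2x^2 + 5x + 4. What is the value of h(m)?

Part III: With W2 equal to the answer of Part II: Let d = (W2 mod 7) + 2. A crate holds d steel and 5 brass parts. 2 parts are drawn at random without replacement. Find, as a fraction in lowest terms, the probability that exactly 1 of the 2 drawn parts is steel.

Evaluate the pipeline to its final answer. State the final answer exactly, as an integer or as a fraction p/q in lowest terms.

Part I: 63545 = 5 * 71 * 179; sigma = (1 + 5) * (1 + 71) * (1 + 179) = 6 * 72 * 180 = 77760; answer 77760
Part II: W1 = 77760; m = -29; 2*(-29)^2 + 5*(-29)^1 + 4 = (1682) + (-145) + (4) = 1541; answer 1541
Part III: W2 = 1541; d = 3; total draws C(8,2) = 28; favorable C(3,1)*C(5,1) = 15; P = 15/28; answer 15/28

15/28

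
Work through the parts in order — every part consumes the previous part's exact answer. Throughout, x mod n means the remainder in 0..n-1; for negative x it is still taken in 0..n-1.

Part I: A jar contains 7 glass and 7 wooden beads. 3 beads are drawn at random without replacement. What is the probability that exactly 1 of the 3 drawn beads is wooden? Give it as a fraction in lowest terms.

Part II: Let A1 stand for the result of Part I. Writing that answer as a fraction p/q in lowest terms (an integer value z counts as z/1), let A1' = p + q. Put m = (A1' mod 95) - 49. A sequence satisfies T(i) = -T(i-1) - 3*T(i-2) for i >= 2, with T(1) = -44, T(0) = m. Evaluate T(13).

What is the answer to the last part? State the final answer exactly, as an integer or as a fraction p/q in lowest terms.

Part I: total draws C(14,3) = 364; favorable C(7,1)*C(7,2) = 147; P = 21/52; answer 21/52
Part II: A1 = 21/52; threaded value p + q = 73; m = 24; T(2) = -1*(-44) - 3*(24) = -28; iterating: T(2)=-28, T(3)=160, T(4)=-76, T(5)=-404, T(6)=632, T(7)=580, T(8)=-2476, T(9)=736, T(10)=6692, T(11)=-8900, T(12)=-11176, T(13)=37876; answer 37876

37876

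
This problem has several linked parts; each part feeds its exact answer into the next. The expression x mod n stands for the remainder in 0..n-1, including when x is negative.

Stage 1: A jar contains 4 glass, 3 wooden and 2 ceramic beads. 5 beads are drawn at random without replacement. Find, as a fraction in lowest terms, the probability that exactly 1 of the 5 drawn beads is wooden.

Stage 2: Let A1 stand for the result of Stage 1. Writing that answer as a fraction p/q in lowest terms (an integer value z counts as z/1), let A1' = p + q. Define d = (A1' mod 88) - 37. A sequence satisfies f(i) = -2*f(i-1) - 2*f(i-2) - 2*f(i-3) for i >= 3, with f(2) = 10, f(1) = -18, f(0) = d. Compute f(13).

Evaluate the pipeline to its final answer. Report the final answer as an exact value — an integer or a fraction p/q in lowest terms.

2208

Stage 1: total draws C(9,5) = 126; favorable C(3,1)*C(6,4) = 45; P = 5/14; answer 5/14
Stage 2: A1 = 5/14; threaded value p + q = 19; d = -18; f(3) = -2*(10) - 2*(-18) - 2*(-18) = 52; iterating: f(3)=52, f(4)=-88, f(5)=52, f(6)=-32, f(7)=136, f(8)=-312, f(9)=416, f(10)=-480, f(11)=752, f(12)=-1376, f(13)=2208; answer 2208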